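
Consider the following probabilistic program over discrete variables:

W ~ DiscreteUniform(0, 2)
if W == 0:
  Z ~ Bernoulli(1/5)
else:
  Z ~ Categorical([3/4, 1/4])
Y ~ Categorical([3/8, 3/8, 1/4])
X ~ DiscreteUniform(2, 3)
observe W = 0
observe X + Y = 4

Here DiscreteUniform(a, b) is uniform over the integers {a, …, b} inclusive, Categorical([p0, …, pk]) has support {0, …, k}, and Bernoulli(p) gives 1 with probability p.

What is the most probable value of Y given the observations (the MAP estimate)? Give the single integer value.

Enumerate traces; 4 have nonzero weight after conditioning:
  (W=0, Z=0, Y=1, X=3) weight 1/20
  (W=0, Z=0, Y=2, X=2) weight 1/30
  (W=0, Z=1, Y=1, X=3) weight 1/80
  (W=0, Z=1, Y=2, X=2) weight 1/120
Group by Y:
  weight(Y=1) = 1/16
  weight(Y=2) = 1/24
Total weight = 1/16 + 1/24 = 5/48
P(Y=1 | obs) = 1/16 / 5/48 = 3/5
P(Y=2 | obs) = 1/24 / 5/48 = 2/5
argmax = 1

argmax_v P(Y = v | obs) = 1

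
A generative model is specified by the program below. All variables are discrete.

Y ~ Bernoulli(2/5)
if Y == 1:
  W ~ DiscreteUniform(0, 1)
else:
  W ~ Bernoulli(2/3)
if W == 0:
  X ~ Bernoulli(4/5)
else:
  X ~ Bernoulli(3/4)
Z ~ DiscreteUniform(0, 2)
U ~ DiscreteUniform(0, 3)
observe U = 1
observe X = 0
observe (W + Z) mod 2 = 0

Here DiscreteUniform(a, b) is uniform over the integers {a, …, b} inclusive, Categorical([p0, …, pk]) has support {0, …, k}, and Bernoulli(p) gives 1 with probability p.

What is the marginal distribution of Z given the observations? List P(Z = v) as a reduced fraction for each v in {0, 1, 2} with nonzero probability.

Enumerate traces; 6 have nonzero weight after conditioning:
  (Y=0, W=0, X=0, Z=0, U=1) weight 1/300
  (Y=0, W=0, X=0, Z=2, U=1) weight 1/300
  (Y=0, W=1, X=0, Z=1, U=1) weight 1/120
  (Y=1, W=0, X=0, Z=0, U=1) weight 1/300
  (Y=1, W=0, X=0, Z=2, U=1) weight 1/300
  (Y=1, W=1, X=0, Z=1, U=1) weight 1/240
Group by Z:
  weight(Z=0) = 1/150
  weight(Z=1) = 1/80
  weight(Z=2) = 1/150
Total weight = 1/150 + 1/80 + 1/150 = 31/1200
P(Z=0 | obs) = 1/150 / 31/1200 = 8/31
P(Z=1 | obs) = 1/80 / 31/1200 = 15/31
P(Z=2 | obs) = 1/150 / 31/1200 = 8/31

P(Z=0) = 8/31, P(Z=1) = 15/31, P(Z=2) = 8/31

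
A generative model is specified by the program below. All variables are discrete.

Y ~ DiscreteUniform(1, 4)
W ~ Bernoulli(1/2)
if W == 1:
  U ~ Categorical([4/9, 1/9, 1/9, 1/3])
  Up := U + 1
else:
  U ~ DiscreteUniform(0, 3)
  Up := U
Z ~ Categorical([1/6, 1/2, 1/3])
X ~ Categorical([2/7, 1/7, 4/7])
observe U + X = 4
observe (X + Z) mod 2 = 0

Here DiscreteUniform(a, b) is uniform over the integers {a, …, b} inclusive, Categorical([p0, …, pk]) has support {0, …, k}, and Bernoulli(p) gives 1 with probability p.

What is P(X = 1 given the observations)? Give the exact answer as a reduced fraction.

P(X = 1 | obs) = 21/73

Enumerate traces; 24 have nonzero weight after conditioning:
  (Y=1, W=0, U=2, Z=0, X=2) weight 1/336
  (Y=1, W=0, U=2, Z=2, X=2) weight 1/168
  (Y=1, W=0, U=3, Z=1, X=1) weight 1/448
  (Y=1, W=1, U=2, Z=0, X=2) weight 1/756
  (Y=1, W=1, U=2, Z=2, X=2) weight 1/378
  (Y=1, W=1, U=3, Z=1, X=1) weight 1/336
  (Y=2, W=0, U=2, Z=0, X=2) weight 1/336
  (Y=2, W=0, U=2, Z=2, X=2) weight 1/168
  … 16 more
Group by X:
  weight(X=1) = 1/48
  weight(X=2) = 13/252
Total weight = 1/48 + 13/252 = 73/1008
P(X=1 | obs) = 1/48 / 73/1008 = 21/73
P(X=2 | obs) = 13/252 / 73/1008 = 52/73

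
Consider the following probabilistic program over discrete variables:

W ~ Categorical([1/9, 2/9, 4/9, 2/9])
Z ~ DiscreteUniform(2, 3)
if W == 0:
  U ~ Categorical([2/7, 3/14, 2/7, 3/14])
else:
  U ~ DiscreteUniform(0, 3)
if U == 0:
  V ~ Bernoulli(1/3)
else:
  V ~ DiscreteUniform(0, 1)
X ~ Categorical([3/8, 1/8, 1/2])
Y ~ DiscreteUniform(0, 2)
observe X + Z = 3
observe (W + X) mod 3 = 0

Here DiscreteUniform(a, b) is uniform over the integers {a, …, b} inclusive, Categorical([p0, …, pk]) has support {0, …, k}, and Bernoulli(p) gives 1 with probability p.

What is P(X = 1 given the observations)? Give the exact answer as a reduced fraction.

P(X = 1 | obs) = 4/13

Enumerate traces; 72 have nonzero weight after conditioning:
  (W=0, Z=3, U=0, V=0, X=0, Y=0) weight 1/756
  (W=0, Z=3, U=0, V=0, X=0, Y=1) weight 1/756
  (W=0, Z=3, U=0, V=0, X=0, Y=2) weight 1/756
  (W=0, Z=3, U=0, V=1, X=0, Y=0) weight 1/1512
  (W=0, Z=3, U=0, V=1, X=0, Y=1) weight 1/1512
  (W=0, Z=3, U=0, V=1, X=0, Y=2) weight 1/1512
  (W=0, Z=3, U=1, V=0, X=0, Y=0) weight 1/1344
  (W=0, Z=3, U=1, V=0, X=0, Y=1) weight 1/1344
  (W=2, Z=2, U=0, V=0, X=1, Y=0) weight 1/648
  … 63 more
Group by X:
  weight(X=0) = 1/16
  weight(X=1) = 1/36
Total weight = 1/16 + 1/36 = 13/144
P(X=0 | obs) = 1/16 / 13/144 = 9/13
P(X=1 | obs) = 1/36 / 13/144 = 4/13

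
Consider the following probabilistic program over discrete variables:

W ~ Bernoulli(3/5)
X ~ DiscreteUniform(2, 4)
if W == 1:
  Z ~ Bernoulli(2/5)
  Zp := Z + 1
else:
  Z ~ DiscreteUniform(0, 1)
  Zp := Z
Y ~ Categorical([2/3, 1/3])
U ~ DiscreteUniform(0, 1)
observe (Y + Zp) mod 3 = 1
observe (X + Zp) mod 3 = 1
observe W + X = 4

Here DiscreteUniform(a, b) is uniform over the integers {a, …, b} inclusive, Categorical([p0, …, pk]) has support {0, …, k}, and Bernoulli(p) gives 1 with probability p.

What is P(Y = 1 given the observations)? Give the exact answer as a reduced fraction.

Enumerate traces; 4 have nonzero weight after conditioning:
  (W=0, X=4, Z=0, Y=1, U=0) weight 1/90
  (W=0, X=4, Z=0, Y=1, U=1) weight 1/90
  (W=1, X=3, Z=0, Y=0, U=0) weight 1/25
  (W=1, X=3, Z=0, Y=0, U=1) weight 1/25
Group by Y:
  weight(Y=0) = 2/25
  weight(Y=1) = 1/45
Total weight = 2/25 + 1/45 = 23/225
P(Y=0 | obs) = 2/25 / 23/225 = 18/23
P(Y=1 | obs) = 1/45 / 23/225 = 5/23

P(Y = 1 | obs) = 5/23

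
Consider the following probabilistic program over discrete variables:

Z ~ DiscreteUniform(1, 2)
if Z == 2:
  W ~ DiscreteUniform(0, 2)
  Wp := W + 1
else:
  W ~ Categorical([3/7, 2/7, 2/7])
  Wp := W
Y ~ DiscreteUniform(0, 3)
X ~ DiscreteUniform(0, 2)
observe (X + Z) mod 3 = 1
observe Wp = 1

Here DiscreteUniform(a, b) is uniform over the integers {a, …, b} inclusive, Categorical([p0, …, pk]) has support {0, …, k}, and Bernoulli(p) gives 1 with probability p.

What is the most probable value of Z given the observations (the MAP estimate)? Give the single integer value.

argmax_v P(Z = v | obs) = 2

Enumerate traces; 8 have nonzero weight after conditioning:
  (Z=1, W=1, Y=0, X=0) weight 1/84
  (Z=1, W=1, Y=1, X=0) weight 1/84
  (Z=1, W=1, Y=2, X=0) weight 1/84
  (Z=1, W=1, Y=3, X=0) weight 1/84
  (Z=2, W=0, Y=0, X=2) weight 1/72
  (Z=2, W=0, Y=1, X=2) weight 1/72
  (Z=2, W=0, Y=2, X=2) weight 1/72
  (Z=2, W=0, Y=3, X=2) weight 1/72
Group by Z:
  weight(Z=1) = 1/21
  weight(Z=2) = 1/18
Total weight = 1/21 + 1/18 = 13/126
P(Z=1 | obs) = 1/21 / 13/126 = 6/13
P(Z=2 | obs) = 1/18 / 13/126 = 7/13
argmax = 2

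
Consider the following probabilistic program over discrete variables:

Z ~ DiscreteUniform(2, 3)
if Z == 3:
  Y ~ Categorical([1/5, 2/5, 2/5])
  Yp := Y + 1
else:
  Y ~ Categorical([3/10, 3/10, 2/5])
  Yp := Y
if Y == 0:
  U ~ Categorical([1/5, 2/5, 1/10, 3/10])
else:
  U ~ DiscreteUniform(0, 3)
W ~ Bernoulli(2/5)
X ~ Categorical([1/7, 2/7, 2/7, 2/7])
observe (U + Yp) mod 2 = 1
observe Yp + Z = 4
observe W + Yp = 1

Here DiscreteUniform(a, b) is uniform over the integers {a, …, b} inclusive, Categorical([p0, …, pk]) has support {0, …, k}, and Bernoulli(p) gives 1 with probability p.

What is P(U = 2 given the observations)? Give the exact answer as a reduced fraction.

P(U = 2 | obs) = 1/3

Enumerate traces; 8 have nonzero weight after conditioning:
  (Z=3, Y=0, U=0, W=0, X=0) weight 3/1750
  (Z=3, Y=0, U=0, W=0, X=1) weight 3/875
  (Z=3, Y=0, U=0, W=0, X=2) weight 3/875
  (Z=3, Y=0, U=0, W=0, X=3) weight 3/875
  (Z=3, Y=0, U=2, W=0, X=0) weight 3/3500
  (Z=3, Y=0, U=2, W=0, X=1) weight 3/1750
  (Z=3, Y=0, U=2, W=0, X=2) weight 3/1750
  (Z=3, Y=0, U=2, W=0, X=3) weight 3/1750
Group by U:
  weight(U=0) = 3/250
  weight(U=2) = 3/500
Total weight = 3/250 + 3/500 = 9/500
P(U=0 | obs) = 3/250 / 9/500 = 2/3
P(U=2 | obs) = 3/500 / 9/500 = 1/3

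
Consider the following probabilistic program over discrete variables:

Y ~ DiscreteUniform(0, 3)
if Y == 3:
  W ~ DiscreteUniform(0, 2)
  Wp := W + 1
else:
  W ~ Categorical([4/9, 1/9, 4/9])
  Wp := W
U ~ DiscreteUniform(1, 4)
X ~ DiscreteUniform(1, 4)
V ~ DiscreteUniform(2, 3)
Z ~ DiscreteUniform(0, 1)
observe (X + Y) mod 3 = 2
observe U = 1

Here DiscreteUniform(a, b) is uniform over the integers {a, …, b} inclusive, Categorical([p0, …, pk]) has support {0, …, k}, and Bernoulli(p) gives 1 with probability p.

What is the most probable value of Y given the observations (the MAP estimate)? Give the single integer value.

argmax_v P(Y = v | obs) = 1

Enumerate traces; 60 have nonzero weight after conditioning:
  (Y=0, W=0, U=1, X=2, V=2, Z=0) weight 1/576
  (Y=0, W=0, U=1, X=2, V=2, Z=1) weight 1/576
  (Y=0, W=0, U=1, X=2, V=3, Z=0) weight 1/576
  (Y=0, W=0, U=1, X=2, V=3, Z=1) weight 1/576
  (Y=0, W=1, U=1, X=2, V=2, Z=0) weight 1/2304
  (Y=0, W=1, U=1, X=2, V=2, Z=1) weight 1/2304
  (Y=0, W=1, U=1, X=2, V=3, Z=0) weight 1/2304
  (Y=0, W=1, U=1, X=2, V=3, Z=1) weight 1/2304
  (Y=1, W=0, U=1, X=1, V=2, Z=0) weight 1/576
  (Y=2, W=0, U=1, X=3, V=2, Z=0) weight 1/576
  … 50 more
Group by Y:
  weight(Y=0) = 1/64
  weight(Y=1) = 1/32
  weight(Y=2) = 1/64
  weight(Y=3) = 1/64
Total weight = 1/64 + 1/32 + 1/64 + 1/64 = 5/64
P(Y=0 | obs) = 1/64 / 5/64 = 1/5
P(Y=1 | obs) = 1/32 / 5/64 = 2/5
P(Y=2 | obs) = 1/64 / 5/64 = 1/5
P(Y=3 | obs) = 1/64 / 5/64 = 1/5
argmax = 1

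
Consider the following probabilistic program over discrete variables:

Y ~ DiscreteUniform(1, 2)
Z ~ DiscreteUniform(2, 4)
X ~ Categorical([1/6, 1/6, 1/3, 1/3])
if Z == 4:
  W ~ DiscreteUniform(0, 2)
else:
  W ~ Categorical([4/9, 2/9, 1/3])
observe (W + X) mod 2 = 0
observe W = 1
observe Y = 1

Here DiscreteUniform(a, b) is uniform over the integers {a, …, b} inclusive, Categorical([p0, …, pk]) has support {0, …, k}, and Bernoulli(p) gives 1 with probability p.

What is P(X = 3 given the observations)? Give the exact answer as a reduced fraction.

P(X = 3 | obs) = 2/3

Enumerate traces; 6 have nonzero weight after conditioning:
  (Y=1, Z=2, X=1, W=1) weight 1/162
  (Y=1, Z=2, X=3, W=1) weight 1/81
  (Y=1, Z=3, X=1, W=1) weight 1/162
  (Y=1, Z=3, X=3, W=1) weight 1/81
  (Y=1, Z=4, X=1, W=1) weight 1/108
  (Y=1, Z=4, X=3, W=1) weight 1/54
Group by X:
  weight(X=1) = 7/324
  weight(X=3) = 7/162
Total weight = 7/324 + 7/162 = 7/108
P(X=1 | obs) = 7/324 / 7/108 = 1/3
P(X=3 | obs) = 7/162 / 7/108 = 2/3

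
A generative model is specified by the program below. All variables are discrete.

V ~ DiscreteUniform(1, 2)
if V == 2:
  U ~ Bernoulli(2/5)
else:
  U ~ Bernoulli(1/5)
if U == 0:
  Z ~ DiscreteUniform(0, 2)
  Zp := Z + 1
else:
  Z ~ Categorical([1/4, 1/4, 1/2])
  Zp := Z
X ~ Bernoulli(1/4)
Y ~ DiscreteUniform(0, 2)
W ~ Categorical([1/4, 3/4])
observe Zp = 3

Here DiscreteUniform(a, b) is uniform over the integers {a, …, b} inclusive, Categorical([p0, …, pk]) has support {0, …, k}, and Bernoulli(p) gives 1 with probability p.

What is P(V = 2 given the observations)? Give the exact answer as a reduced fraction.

Enumerate traces; 24 have nonzero weight after conditioning:
  (V=1, U=0, Z=2, X=0, Y=0, W=0) weight 1/120
  (V=1, U=0, Z=2, X=0, Y=0, W=1) weight 1/40
  (V=1, U=0, Z=2, X=0, Y=1, W=0) weight 1/120
  (V=1, U=0, Z=2, X=0, Y=1, W=1) weight 1/40
  (V=1, U=0, Z=2, X=0, Y=2, W=0) weight 1/120
  (V=1, U=0, Z=2, X=0, Y=2, W=1) weight 1/40
  (V=1, U=0, Z=2, X=1, Y=0, W=0) weight 1/360
  (V=1, U=0, Z=2, X=1, Y=0, W=1) weight 1/120
  (V=2, U=0, Z=2, X=0, Y=0, W=0) weight 1/160
  … 15 more
Group by V:
  weight(V=1) = 2/15
  weight(V=2) = 1/10
Total weight = 2/15 + 1/10 = 7/30
P(V=1 | obs) = 2/15 / 7/30 = 4/7
P(V=2 | obs) = 1/10 / 7/30 = 3/7

P(V = 2 | obs) = 3/7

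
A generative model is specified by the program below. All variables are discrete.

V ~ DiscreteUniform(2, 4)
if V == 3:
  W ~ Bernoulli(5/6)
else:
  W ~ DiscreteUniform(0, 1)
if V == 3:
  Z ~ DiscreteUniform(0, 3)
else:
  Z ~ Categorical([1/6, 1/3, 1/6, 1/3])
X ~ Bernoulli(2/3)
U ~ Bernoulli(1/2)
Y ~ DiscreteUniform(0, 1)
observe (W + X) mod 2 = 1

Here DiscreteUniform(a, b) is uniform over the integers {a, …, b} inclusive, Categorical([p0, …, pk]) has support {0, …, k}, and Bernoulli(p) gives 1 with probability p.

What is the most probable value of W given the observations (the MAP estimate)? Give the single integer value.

Enumerate traces; 96 have nonzero weight after conditioning:
  (V=2, W=0, Z=0, X=1, U=0, Y=0) weight 1/216
  (V=2, W=0, Z=0, X=1, U=0, Y=1) weight 1/216
  (V=2, W=0, Z=0, X=1, U=1, Y=0) weight 1/216
  (V=2, W=0, Z=0, X=1, U=1, Y=1) weight 1/216
  (V=2, W=0, Z=1, X=1, U=0, Y=0) weight 1/108
  (V=2, W=0, Z=1, X=1, U=0, Y=1) weight 1/108
  (V=2, W=0, Z=1, X=1, U=1, Y=0) weight 1/108
  (V=2, W=0, Z=1, X=1, U=1, Y=1) weight 1/108
  (V=2, W=1, Z=0, X=0, U=0, Y=0) weight 1/432
  … 87 more
Group by W:
  weight(W=0) = 7/27
  weight(W=1) = 11/54
Total weight = 7/27 + 11/54 = 25/54
P(W=0 | obs) = 7/27 / 25/54 = 14/25
P(W=1 | obs) = 11/54 / 25/54 = 11/25
argmax = 0

argmax_v P(W = v | obs) = 0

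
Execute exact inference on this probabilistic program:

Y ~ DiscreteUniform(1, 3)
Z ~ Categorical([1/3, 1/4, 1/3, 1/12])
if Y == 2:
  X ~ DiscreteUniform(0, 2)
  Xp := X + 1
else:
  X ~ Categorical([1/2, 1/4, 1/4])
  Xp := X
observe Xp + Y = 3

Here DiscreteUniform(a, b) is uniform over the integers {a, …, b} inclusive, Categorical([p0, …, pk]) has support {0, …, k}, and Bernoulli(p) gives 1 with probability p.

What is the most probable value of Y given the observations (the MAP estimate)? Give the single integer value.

Enumerate traces; 12 have nonzero weight after conditioning:
  (Y=1, Z=0, X=2) weight 1/36
  (Y=1, Z=1, X=2) weight 1/48
  (Y=1, Z=2, X=2) weight 1/36
  (Y=1, Z=3, X=2) weight 1/144
  (Y=2, Z=0, X=0) weight 1/27
  (Y=2, Z=1, X=0) weight 1/36
  (Y=2, Z=2, X=0) weight 1/27
  (Y=2, Z=3, X=0) weight 1/108
  (Y=3, Z=0, X=0) weight 1/18
  … 3 more
Group by Y:
  weight(Y=1) = 1/12
  weight(Y=2) = 1/9
  weight(Y=3) = 1/6
Total weight = 1/12 + 1/9 + 1/6 = 13/36
P(Y=1 | obs) = 1/12 / 13/36 = 3/13
P(Y=2 | obs) = 1/9 / 13/36 = 4/13
P(Y=3 | obs) = 1/6 / 13/36 = 6/13
argmax = 3

argmax_v P(Y = v | obs) = 3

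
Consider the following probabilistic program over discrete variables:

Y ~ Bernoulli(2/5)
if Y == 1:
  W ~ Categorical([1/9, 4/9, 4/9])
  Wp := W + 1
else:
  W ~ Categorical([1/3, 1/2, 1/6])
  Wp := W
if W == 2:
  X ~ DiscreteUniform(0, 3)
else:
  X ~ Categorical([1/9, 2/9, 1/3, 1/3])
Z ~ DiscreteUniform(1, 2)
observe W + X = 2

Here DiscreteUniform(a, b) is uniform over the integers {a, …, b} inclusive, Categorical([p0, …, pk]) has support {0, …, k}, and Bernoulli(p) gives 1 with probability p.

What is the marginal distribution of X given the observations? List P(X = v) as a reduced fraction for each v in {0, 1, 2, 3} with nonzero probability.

P(X=0) = 225/833, P(X=1) = 344/833, P(X=2) = 264/833

Enumerate traces; 12 have nonzero weight after conditioning:
  (Y=0, W=0, X=2, Z=1) weight 1/30
  (Y=0, W=0, X=2, Z=2) weight 1/30
  (Y=0, W=1, X=1, Z=1) weight 1/30
  (Y=0, W=1, X=1, Z=2) weight 1/30
  (Y=0, W=2, X=0, Z=1) weight 1/80
  (Y=0, W=2, X=0, Z=2) weight 1/80
  (Y=1, W=0, X=2, Z=1) weight 1/135
  (Y=1, W=0, X=2, Z=2) weight 1/135
  … 4 more
Group by X:
  weight(X=0) = 5/72
  weight(X=1) = 43/405
  weight(X=2) = 11/135
Total weight = 5/72 + 43/405 + 11/135 = 833/3240
P(X=0 | obs) = 5/72 / 833/3240 = 225/833
P(X=1 | obs) = 43/405 / 833/3240 = 344/833
P(X=2 | obs) = 11/135 / 833/3240 = 264/833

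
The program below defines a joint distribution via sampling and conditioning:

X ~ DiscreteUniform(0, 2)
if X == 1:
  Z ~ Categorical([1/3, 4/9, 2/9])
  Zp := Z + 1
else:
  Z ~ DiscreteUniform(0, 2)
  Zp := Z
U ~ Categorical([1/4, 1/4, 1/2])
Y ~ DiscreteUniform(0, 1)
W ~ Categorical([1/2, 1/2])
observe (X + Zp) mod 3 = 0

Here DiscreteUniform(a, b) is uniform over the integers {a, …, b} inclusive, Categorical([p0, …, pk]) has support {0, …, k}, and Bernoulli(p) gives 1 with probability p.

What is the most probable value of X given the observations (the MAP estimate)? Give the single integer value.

Enumerate traces; 36 have nonzero weight after conditioning:
  (X=0, Z=0, U=0, Y=0, W=0) weight 1/144
  (X=0, Z=0, U=0, Y=0, W=1) weight 1/144
  (X=0, Z=0, U=0, Y=1, W=0) weight 1/144
  (X=0, Z=0, U=0, Y=1, W=1) weight 1/144
  (X=0, Z=0, U=1, Y=0, W=0) weight 1/144
  (X=0, Z=0, U=1, Y=0, W=1) weight 1/144
  (X=0, Z=0, U=1, Y=1, W=0) weight 1/144
  (X=0, Z=0, U=1, Y=1, W=1) weight 1/144
  (X=1, Z=1, U=0, Y=0, W=0) weight 1/108
  (X=2, Z=1, U=0, Y=0, W=0) weight 1/144
  … 26 more
Group by X:
  weight(X=0) = 1/9
  weight(X=1) = 4/27
  weight(X=2) = 1/9
Total weight = 1/9 + 4/27 + 1/9 = 10/27
P(X=0 | obs) = 1/9 / 10/27 = 3/10
P(X=1 | obs) = 4/27 / 10/27 = 2/5
P(X=2 | obs) = 1/9 / 10/27 = 3/10
argmax = 1

argmax_v P(X = v | obs) = 1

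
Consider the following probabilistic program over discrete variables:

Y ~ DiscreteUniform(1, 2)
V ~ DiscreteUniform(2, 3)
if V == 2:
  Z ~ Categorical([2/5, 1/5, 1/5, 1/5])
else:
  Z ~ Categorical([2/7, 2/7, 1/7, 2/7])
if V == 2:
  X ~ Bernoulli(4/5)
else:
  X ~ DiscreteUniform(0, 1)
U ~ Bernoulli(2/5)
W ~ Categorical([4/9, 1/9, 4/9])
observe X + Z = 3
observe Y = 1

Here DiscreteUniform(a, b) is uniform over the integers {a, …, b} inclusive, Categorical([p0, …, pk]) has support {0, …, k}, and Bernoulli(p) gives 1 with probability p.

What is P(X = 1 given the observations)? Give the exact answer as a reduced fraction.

P(X = 1 | obs) = 81/145

Enumerate traces; 24 have nonzero weight after conditioning:
  (Y=1, V=2, Z=2, X=1, U=0, W=0) weight 4/375
  (Y=1, V=2, Z=2, X=1, U=0, W=1) weight 1/375
  (Y=1, V=2, Z=2, X=1, U=0, W=2) weight 4/375
  (Y=1, V=2, Z=2, X=1, U=1, W=0) weight 8/1125
  (Y=1, V=2, Z=2, X=1, U=1, W=1) weight 2/1125
  (Y=1, V=2, Z=2, X=1, U=1, W=2) weight 8/1125
  (Y=1, V=2, Z=3, X=0, U=0, W=0) weight 1/375
  (Y=1, V=2, Z=3, X=0, U=0, W=1) weight 1/1500
  … 16 more
Group by X:
  weight(X=0) = 8/175
  weight(X=1) = 81/1400
Total weight = 8/175 + 81/1400 = 29/280
P(X=0 | obs) = 8/175 / 29/280 = 64/145
P(X=1 | obs) = 81/1400 / 29/280 = 81/145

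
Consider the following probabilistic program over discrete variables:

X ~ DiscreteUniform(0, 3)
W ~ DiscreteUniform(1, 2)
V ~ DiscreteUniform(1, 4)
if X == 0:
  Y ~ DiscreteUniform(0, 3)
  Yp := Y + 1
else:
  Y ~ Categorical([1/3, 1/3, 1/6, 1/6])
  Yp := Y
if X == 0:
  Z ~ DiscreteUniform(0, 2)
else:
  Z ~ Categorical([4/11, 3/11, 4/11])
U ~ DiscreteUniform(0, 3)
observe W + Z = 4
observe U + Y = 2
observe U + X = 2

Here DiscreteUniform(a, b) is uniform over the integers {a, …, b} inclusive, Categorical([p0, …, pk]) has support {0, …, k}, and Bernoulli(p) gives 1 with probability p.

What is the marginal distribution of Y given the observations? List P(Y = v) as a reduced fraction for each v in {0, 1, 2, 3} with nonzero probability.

Enumerate traces; 12 have nonzero weight after conditioning:
  (X=0, W=2, V=1, Y=0, Z=2, U=2) weight 1/1536
  (X=0, W=2, V=2, Y=0, Z=2, U=2) weight 1/1536
  (X=0, W=2, V=3, Y=0, Z=2, U=2) weight 1/1536
  (X=0, W=2, V=4, Y=0, Z=2, U=2) weight 1/1536
  (X=1, W=2, V=1, Y=1, Z=2, U=1) weight 1/1056
  (X=1, W=2, V=2, Y=1, Z=2, U=1) weight 1/1056
  (X=1, W=2, V=3, Y=1, Z=2, U=1) weight 1/1056
  (X=1, W=2, V=4, Y=1, Z=2, U=1) weight 1/1056
  (X=2, W=2, V=1, Y=2, Z=2, U=0) weight 1/2112
  … 3 more
Group by Y:
  weight(Y=0) = 1/384
  weight(Y=1) = 1/264
  weight(Y=2) = 1/528
Total weight = 1/384 + 1/264 + 1/528 = 35/4224
P(Y=0 | obs) = 1/384 / 35/4224 = 11/35
P(Y=1 | obs) = 1/264 / 35/4224 = 16/35
P(Y=2 | obs) = 1/528 / 35/4224 = 8/35

P(Y=0) = 11/35, P(Y=1) = 16/35, P(Y=2) = 8/35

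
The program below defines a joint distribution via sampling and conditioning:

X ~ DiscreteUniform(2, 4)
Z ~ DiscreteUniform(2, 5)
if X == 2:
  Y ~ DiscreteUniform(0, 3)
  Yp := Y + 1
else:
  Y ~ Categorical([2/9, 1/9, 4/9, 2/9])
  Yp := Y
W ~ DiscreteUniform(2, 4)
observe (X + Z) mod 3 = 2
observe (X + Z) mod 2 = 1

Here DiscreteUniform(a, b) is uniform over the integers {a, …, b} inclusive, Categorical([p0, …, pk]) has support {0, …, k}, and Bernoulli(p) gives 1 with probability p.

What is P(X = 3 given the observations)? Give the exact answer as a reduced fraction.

Enumerate traces; 24 have nonzero weight after conditioning:
  (X=2, Z=3, Y=0, W=2) weight 1/144
  (X=2, Z=3, Y=0, W=3) weight 1/144
  (X=2, Z=3, Y=0, W=4) weight 1/144
  (X=2, Z=3, Y=1, W=2) weight 1/144
  (X=2, Z=3, Y=1, W=3) weight 1/144
  (X=2, Z=3, Y=1, W=4) weight 1/144
  (X=2, Z=3, Y=2, W=2) weight 1/144
  (X=2, Z=3, Y=2, W=3) weight 1/144
  (X=3, Z=2, Y=0, W=2) weight 1/162
  … 15 more
Group by X:
  weight(X=2) = 1/12
  weight(X=3) = 1/12
Total weight = 1/12 + 1/12 = 1/6
P(X=2 | obs) = 1/12 / 1/6 = 1/2
P(X=3 | obs) = 1/12 / 1/6 = 1/2

P(X = 3 | obs) = 1/2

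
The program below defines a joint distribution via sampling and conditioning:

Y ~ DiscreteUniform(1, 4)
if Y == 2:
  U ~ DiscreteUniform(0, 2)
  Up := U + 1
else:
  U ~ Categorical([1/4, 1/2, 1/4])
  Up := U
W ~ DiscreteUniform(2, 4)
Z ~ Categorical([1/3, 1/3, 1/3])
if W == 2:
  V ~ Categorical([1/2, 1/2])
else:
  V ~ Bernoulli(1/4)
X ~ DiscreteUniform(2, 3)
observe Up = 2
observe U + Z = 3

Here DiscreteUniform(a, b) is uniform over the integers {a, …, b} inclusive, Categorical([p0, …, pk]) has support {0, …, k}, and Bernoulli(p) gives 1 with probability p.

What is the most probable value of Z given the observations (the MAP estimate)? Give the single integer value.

Enumerate traces; 48 have nonzero weight after conditioning:
  (Y=1, U=2, W=2, Z=1, V=0, X=2) weight 1/576
  (Y=1, U=2, W=2, Z=1, V=0, X=3) weight 1/576
  (Y=1, U=2, W=2, Z=1, V=1, X=2) weight 1/576
  (Y=1, U=2, W=2, Z=1, V=1, X=3) weight 1/576
  (Y=1, U=2, W=3, Z=1, V=0, X=2) weight 1/384
  (Y=1, U=2, W=3, Z=1, V=0, X=3) weight 1/384
  (Y=1, U=2, W=3, Z=1, V=1, X=2) weight 1/1152
  (Y=1, U=2, W=3, Z=1, V=1, X=3) weight 1/1152
  (Y=2, U=1, W=2, Z=2, V=0, X=2) weight 1/432
  … 39 more
Group by Z:
  weight(Z=1) = 1/16
  weight(Z=2) = 1/36
Total weight = 1/16 + 1/36 = 13/144
P(Z=1 | obs) = 1/16 / 13/144 = 9/13
P(Z=2 | obs) = 1/36 / 13/144 = 4/13
argmax = 1

argmax_v P(Z = v | obs) = 1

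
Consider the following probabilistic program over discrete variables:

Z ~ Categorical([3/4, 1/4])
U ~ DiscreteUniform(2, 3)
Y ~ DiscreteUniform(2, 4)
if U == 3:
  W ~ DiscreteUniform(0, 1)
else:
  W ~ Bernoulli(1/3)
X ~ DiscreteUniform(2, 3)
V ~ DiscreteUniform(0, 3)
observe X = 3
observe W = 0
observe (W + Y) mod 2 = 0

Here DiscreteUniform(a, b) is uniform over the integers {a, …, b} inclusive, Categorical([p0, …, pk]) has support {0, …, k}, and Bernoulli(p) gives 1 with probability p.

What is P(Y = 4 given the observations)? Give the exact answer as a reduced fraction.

Enumerate traces; 32 have nonzero weight after conditioning:
  (Z=0, U=2, Y=2, W=0, X=3, V=0) weight 1/96
  (Z=0, U=2, Y=2, W=0, X=3, V=1) weight 1/96
  (Z=0, U=2, Y=2, W=0, X=3, V=2) weight 1/96
  (Z=0, U=2, Y=2, W=0, X=3, V=3) weight 1/96
  (Z=0, U=2, Y=4, W=0, X=3, V=0) weight 1/96
  (Z=0, U=2, Y=4, W=0, X=3, V=1) weight 1/96
  (Z=0, U=2, Y=4, W=0, X=3, V=2) weight 1/96
  (Z=0, U=2, Y=4, W=0, X=3, V=3) weight 1/96
  … 24 more
Group by Y:
  weight(Y=2) = 7/72
  weight(Y=4) = 7/72
Total weight = 7/72 + 7/72 = 7/36
P(Y=2 | obs) = 7/72 / 7/36 = 1/2
P(Y=4 | obs) = 7/72 / 7/36 = 1/2

P(Y = 4 | obs) = 1/2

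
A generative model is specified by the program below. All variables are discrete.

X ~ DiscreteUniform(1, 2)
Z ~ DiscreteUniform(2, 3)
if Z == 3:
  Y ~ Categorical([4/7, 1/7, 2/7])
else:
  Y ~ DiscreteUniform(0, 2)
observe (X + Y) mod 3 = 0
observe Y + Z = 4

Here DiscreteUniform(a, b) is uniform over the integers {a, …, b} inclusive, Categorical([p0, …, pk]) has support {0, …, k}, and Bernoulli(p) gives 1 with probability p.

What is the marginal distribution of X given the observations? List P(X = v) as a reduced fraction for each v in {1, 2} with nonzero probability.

P(X=1) = 7/10, P(X=2) = 3/10

Enumerate traces; 2 have nonzero weight after conditioning:
  (X=1, Z=2, Y=2) weight 1/12
  (X=2, Z=3, Y=1) weight 1/28
Group by X:
  weight(X=1) = 1/12
  weight(X=2) = 1/28
Total weight = 1/12 + 1/28 = 5/42
P(X=1 | obs) = 1/12 / 5/42 = 7/10
P(X=2 | obs) = 1/28 / 5/42 = 3/10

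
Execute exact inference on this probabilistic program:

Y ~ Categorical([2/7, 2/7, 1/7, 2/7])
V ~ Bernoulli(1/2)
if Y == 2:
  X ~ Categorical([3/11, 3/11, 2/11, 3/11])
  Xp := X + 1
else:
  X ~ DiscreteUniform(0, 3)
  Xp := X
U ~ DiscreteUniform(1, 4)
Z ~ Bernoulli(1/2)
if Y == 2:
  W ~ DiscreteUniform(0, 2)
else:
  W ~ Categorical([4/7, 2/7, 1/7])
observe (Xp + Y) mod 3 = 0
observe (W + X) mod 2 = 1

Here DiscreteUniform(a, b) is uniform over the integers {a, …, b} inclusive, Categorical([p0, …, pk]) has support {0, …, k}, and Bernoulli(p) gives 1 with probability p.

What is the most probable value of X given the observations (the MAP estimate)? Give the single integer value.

Enumerate traces; 160 have nonzero weight after conditioning:
  (Y=0, V=0, X=0, U=1, Z=0, W=1) weight 1/784
  (Y=0, V=0, X=0, U=1, Z=1, W=1) weight 1/784
  (Y=0, V=0, X=0, U=2, Z=0, W=1) weight 1/784
  (Y=0, V=0, X=0, U=2, Z=1, W=1) weight 1/784
  (Y=0, V=0, X=0, U=3, Z=0, W=1) weight 1/784
  (Y=0, V=0, X=0, U=3, Z=1, W=1) weight 1/784
  (Y=0, V=0, X=0, U=4, Z=0, W=1) weight 1/784
  (Y=0, V=0, X=0, U=4, Z=1, W=1) weight 1/784
  (Y=0, V=0, X=3, U=1, Z=0, W=0) weight 1/392
  (Y=1, V=0, X=2, U=1, Z=0, W=1) weight 1/784
  … 150 more
Group by X:
  weight(X=0) = 29/539
  weight(X=2) = 1/49
  weight(X=3) = 69/539
Total weight = 29/539 + 1/49 + 69/539 = 109/539
P(X=0 | obs) = 29/539 / 109/539 = 29/109
P(X=2 | obs) = 1/49 / 109/539 = 11/109
P(X=3 | obs) = 69/539 / 109/539 = 69/109
argmax = 3

argmax_v P(X = v | obs) = 3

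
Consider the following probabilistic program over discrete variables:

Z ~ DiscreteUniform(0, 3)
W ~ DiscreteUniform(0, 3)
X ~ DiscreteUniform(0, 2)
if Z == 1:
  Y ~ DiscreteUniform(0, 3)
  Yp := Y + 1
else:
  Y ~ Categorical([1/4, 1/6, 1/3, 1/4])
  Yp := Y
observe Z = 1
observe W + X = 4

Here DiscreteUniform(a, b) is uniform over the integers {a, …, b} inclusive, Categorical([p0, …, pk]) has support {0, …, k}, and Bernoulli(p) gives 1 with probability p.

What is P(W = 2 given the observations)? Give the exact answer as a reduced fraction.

P(W = 2 | obs) = 1/2

Enumerate traces; 8 have nonzero weight after conditioning:
  (Z=1, W=2, X=2, Y=0) weight 1/192
  (Z=1, W=2, X=2, Y=1) weight 1/192
  (Z=1, W=2, X=2, Y=2) weight 1/192
  (Z=1, W=2, X=2, Y=3) weight 1/192
  (Z=1, W=3, X=1, Y=0) weight 1/192
  (Z=1, W=3, X=1, Y=1) weight 1/192
  (Z=1, W=3, X=1, Y=2) weight 1/192
  (Z=1, W=3, X=1, Y=3) weight 1/192
Group by W:
  weight(W=2) = 1/48
  weight(W=3) = 1/48
Total weight = 1/48 + 1/48 = 1/24
P(W=2 | obs) = 1/48 / 1/24 = 1/2
P(W=3 | obs) = 1/48 / 1/24 = 1/2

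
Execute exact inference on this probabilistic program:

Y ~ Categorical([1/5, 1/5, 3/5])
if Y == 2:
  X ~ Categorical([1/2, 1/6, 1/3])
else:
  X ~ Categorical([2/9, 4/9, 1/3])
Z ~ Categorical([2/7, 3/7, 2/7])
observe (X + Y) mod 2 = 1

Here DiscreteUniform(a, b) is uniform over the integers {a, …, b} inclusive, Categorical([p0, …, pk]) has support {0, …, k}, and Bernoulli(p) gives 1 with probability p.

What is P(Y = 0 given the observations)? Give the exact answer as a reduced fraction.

Enumerate traces; 12 have nonzero weight after conditioning:
  (Y=0, X=1, Z=0) weight 8/315
  (Y=0, X=1, Z=1) weight 4/105
  (Y=0, X=1, Z=2) weight 8/315
  (Y=1, X=0, Z=0) weight 4/315
  (Y=1, X=0, Z=1) weight 2/105
  (Y=1, X=0, Z=2) weight 4/315
  (Y=1, X=2, Z=0) weight 2/105
  (Y=1, X=2, Z=1) weight 1/35
  (Y=2, X=1, Z=0) weight 1/35
  … 3 more
Group by Y:
  weight(Y=0) = 4/45
  weight(Y=1) = 1/9
  weight(Y=2) = 1/10
Total weight = 4/45 + 1/9 + 1/10 = 3/10
P(Y=0 | obs) = 4/45 / 3/10 = 8/27
P(Y=1 | obs) = 1/9 / 3/10 = 10/27
P(Y=2 | obs) = 1/10 / 3/10 = 1/3

P(Y = 0 | obs) = 8/27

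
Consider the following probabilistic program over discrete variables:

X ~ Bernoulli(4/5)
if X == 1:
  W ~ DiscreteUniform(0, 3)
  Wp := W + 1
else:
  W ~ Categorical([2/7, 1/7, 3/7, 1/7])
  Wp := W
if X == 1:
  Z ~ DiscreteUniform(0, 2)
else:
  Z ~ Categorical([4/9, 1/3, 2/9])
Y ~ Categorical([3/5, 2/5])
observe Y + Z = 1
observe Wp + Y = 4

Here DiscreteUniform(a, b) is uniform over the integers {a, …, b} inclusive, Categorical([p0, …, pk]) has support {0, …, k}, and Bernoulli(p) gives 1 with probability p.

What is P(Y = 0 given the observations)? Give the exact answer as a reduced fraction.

P(Y = 0 | obs) = 63/113

Enumerate traces; 3 have nonzero weight after conditioning:
  (X=0, W=3, Z=0, Y=1) weight 8/1575
  (X=1, W=2, Z=0, Y=1) weight 2/75
  (X=1, W=3, Z=1, Y=0) weight 1/25
Group by Y:
  weight(Y=0) = 1/25
  weight(Y=1) = 2/63
Total weight = 1/25 + 2/63 = 113/1575
P(Y=0 | obs) = 1/25 / 113/1575 = 63/113
P(Y=1 | obs) = 2/63 / 113/1575 = 50/113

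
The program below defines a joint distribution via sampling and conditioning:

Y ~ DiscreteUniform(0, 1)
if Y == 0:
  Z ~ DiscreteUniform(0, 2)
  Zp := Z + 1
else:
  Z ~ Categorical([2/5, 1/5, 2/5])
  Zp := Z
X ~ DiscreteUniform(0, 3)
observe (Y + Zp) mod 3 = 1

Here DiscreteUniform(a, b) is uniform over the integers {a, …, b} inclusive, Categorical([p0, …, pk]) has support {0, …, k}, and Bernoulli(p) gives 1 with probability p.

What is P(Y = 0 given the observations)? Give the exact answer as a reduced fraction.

Enumerate traces; 8 have nonzero weight after conditioning:
  (Y=0, Z=0, X=0) weight 1/24
  (Y=0, Z=0, X=1) weight 1/24
  (Y=0, Z=0, X=2) weight 1/24
  (Y=0, Z=0, X=3) weight 1/24
  (Y=1, Z=0, X=0) weight 1/20
  (Y=1, Z=0, X=1) weight 1/20
  (Y=1, Z=0, X=2) weight 1/20
  (Y=1, Z=0, X=3) weight 1/20
Group by Y:
  weight(Y=0) = 1/6
  weight(Y=1) = 1/5
Total weight = 1/6 + 1/5 = 11/30
P(Y=0 | obs) = 1/6 / 11/30 = 5/11
P(Y=1 | obs) = 1/5 / 11/30 = 6/11

P(Y = 0 | obs) = 5/11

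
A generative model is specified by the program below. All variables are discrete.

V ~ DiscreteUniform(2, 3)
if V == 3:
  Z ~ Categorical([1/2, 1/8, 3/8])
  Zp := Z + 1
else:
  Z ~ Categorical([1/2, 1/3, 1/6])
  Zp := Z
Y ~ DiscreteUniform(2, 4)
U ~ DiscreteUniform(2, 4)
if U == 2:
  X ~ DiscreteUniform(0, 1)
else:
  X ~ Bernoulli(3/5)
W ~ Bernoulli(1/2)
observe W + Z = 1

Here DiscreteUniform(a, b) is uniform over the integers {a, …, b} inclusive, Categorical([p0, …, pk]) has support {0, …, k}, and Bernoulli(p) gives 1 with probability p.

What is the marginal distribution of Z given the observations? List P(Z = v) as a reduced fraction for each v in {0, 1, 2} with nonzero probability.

P(Z=0) = 24/35, P(Z=1) = 11/35

Enumerate traces; 72 have nonzero weight after conditioning:
  (V=2, Z=0, Y=2, U=2, X=0, W=1) weight 1/144
  (V=2, Z=0, Y=2, U=2, X=1, W=1) weight 1/144
  (V=2, Z=0, Y=2, U=3, X=0, W=1) weight 1/180
  (V=2, Z=0, Y=2, U=3, X=1, W=1) weight 1/120
  (V=2, Z=0, Y=2, U=4, X=0, W=1) weight 1/180
  (V=2, Z=0, Y=2, U=4, X=1, W=1) weight 1/120
  (V=2, Z=0, Y=3, U=2, X=0, W=1) weight 1/144
  (V=2, Z=0, Y=3, U=2, X=1, W=1) weight 1/144
  (V=2, Z=1, Y=2, U=2, X=0, W=0) weight 1/216
  … 63 more
Group by Z:
  weight(Z=0) = 1/4
  weight(Z=1) = 11/96
Total weight = 1/4 + 11/96 = 35/96
P(Z=0 | obs) = 1/4 / 35/96 = 24/35
P(Z=1 | obs) = 11/96 / 35/96 = 11/35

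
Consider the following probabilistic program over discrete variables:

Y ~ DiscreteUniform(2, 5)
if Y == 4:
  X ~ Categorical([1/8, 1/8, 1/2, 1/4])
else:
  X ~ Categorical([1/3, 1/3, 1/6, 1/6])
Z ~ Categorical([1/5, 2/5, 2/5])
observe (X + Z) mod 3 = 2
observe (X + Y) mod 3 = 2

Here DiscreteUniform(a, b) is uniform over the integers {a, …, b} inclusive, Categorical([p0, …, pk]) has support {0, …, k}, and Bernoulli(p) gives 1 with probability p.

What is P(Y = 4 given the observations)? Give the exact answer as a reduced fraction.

P(Y = 4 | obs) = 3/29

Enumerate traces; 6 have nonzero weight after conditioning:
  (Y=2, X=0, Z=2) weight 1/30
  (Y=2, X=3, Z=2) weight 1/60
  (Y=3, X=2, Z=0) weight 1/120
  (Y=4, X=1, Z=1) weight 1/80
  (Y=5, X=0, Z=2) weight 1/30
  (Y=5, X=3, Z=2) weight 1/60
Group by Y:
  weight(Y=2) = 1/20
  weight(Y=3) = 1/120
  weight(Y=4) = 1/80
  weight(Y=5) = 1/20
Total weight = 1/20 + 1/120 + 1/80 + 1/20 = 29/240
P(Y=2 | obs) = 1/20 / 29/240 = 12/29
P(Y=3 | obs) = 1/120 / 29/240 = 2/29
P(Y=4 | obs) = 1/80 / 29/240 = 3/29
P(Y=5 | obs) = 1/20 / 29/240 = 12/29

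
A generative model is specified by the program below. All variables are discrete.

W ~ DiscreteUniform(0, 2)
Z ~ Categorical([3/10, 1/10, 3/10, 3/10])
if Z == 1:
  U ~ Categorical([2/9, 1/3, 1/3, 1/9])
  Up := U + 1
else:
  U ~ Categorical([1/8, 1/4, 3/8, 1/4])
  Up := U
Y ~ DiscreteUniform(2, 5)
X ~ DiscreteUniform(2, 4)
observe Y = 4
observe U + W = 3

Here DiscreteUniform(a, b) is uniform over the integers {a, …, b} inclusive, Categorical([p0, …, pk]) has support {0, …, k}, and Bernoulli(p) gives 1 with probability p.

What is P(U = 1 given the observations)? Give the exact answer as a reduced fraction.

P(U = 1 | obs) = 186/623

Enumerate traces; 36 have nonzero weight after conditioning:
  (W=0, Z=0, U=3, Y=4, X=2) weight 1/480
  (W=0, Z=0, U=3, Y=4, X=3) weight 1/480
  (W=0, Z=0, U=3, Y=4, X=4) weight 1/480
  (W=0, Z=1, U=3, Y=4, X=2) weight 1/3240
  (W=0, Z=1, U=3, Y=4, X=3) weight 1/3240
  (W=0, Z=1, U=3, Y=4, X=4) weight 1/3240
  (W=0, Z=2, U=3, Y=4, X=2) weight 1/480
  (W=0, Z=2, U=3, Y=4, X=3) weight 1/480
  (W=1, Z=0, U=2, Y=4, X=2) weight 1/320
  (W=2, Z=0, U=1, Y=4, X=2) weight 1/480
  … 26 more
Group by U:
  weight(U=1) = 31/1440
  weight(U=2) = 89/2880
  weight(U=3) = 17/864
Total weight = 31/1440 + 89/2880 + 17/864 = 623/8640
P(U=1 | obs) = 31/1440 / 623/8640 = 186/623
P(U=2 | obs) = 89/2880 / 623/8640 = 3/7
P(U=3 | obs) = 17/864 / 623/8640 = 170/623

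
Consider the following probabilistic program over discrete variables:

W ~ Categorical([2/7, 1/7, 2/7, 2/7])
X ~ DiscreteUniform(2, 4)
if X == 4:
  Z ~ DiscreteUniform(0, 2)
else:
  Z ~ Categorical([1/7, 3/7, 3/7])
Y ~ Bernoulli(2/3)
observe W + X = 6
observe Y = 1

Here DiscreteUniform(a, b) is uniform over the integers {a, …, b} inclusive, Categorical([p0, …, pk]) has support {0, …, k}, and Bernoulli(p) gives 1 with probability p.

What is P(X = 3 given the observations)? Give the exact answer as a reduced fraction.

P(X = 3 | obs) = 1/2

Enumerate traces; 6 have nonzero weight after conditioning:
  (W=2, X=4, Z=0, Y=1) weight 4/189
  (W=2, X=4, Z=1, Y=1) weight 4/189
  (W=2, X=4, Z=2, Y=1) weight 4/189
  (W=3, X=3, Z=0, Y=1) weight 4/441
  (W=3, X=3, Z=1, Y=1) weight 4/147
  (W=3, X=3, Z=2, Y=1) weight 4/147
Group by X:
  weight(X=3) = 4/63
  weight(X=4) = 4/63
Total weight = 4/63 + 4/63 = 8/63
P(X=3 | obs) = 4/63 / 8/63 = 1/2
P(X=4 | obs) = 4/63 / 8/63 = 1/2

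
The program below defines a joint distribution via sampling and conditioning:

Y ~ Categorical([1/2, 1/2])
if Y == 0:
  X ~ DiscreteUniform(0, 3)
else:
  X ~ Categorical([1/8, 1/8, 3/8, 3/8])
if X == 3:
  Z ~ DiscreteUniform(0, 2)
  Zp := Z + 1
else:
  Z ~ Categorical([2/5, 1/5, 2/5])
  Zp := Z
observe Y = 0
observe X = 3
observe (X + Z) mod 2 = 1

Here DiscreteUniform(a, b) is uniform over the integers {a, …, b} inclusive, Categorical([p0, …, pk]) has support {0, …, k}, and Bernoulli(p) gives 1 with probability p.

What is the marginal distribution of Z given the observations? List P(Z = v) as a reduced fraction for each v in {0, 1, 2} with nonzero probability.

Enumerate traces; 2 have nonzero weight after conditioning:
  (Y=0, X=3, Z=0) weight 1/24
  (Y=0, X=3, Z=2) weight 1/24
Group by Z:
  weight(Z=0) = 1/24
  weight(Z=2) = 1/24
Total weight = 1/24 + 1/24 = 1/12
P(Z=0 | obs) = 1/24 / 1/12 = 1/2
P(Z=2 | obs) = 1/24 / 1/12 = 1/2

P(Z=0) = 1/2, P(Z=2) = 1/2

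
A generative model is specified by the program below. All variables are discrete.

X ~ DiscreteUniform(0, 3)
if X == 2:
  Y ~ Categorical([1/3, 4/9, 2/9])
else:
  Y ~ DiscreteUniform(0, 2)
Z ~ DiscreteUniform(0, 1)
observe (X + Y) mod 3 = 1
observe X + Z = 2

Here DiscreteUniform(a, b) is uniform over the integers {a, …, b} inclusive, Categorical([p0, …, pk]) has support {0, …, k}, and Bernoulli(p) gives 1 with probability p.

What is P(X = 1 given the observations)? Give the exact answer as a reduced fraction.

P(X = 1 | obs) = 3/5

Enumerate traces; 2 have nonzero weight after conditioning:
  (X=1, Y=0, Z=1) weight 1/24
  (X=2, Y=2, Z=0) weight 1/36
Group by X:
  weight(X=1) = 1/24
  weight(X=2) = 1/36
Total weight = 1/24 + 1/36 = 5/72
P(X=1 | obs) = 1/24 / 5/72 = 3/5
P(X=2 | obs) = 1/36 / 5/72 = 2/5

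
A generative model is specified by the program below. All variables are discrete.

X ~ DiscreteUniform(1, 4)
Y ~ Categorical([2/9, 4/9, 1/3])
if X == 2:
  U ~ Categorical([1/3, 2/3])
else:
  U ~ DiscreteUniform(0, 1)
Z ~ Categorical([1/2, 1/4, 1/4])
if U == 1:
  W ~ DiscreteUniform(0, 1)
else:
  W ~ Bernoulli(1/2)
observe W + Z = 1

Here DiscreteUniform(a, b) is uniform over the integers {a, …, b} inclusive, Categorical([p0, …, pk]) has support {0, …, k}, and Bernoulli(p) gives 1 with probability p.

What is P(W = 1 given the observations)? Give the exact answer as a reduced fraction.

P(W = 1 | obs) = 2/3

Enumerate traces; 48 have nonzero weight after conditioning:
  (X=1, Y=0, U=0, Z=0, W=1) weight 1/144
  (X=1, Y=0, U=0, Z=1, W=0) weight 1/288
  (X=1, Y=0, U=1, Z=0, W=1) weight 1/144
  (X=1, Y=0, U=1, Z=1, W=0) weight 1/288
  (X=1, Y=1, U=0, Z=0, W=1) weight 1/72
  (X=1, Y=1, U=0, Z=1, W=0) weight 1/144
  (X=1, Y=1, U=1, Z=0, W=1) weight 1/72
  (X=1, Y=1, U=1, Z=1, W=0) weight 1/144
  … 40 more
Group by W:
  weight(W=0) = 1/8
  weight(W=1) = 1/4
Total weight = 1/8 + 1/4 = 3/8
P(W=0 | obs) = 1/8 / 3/8 = 1/3
P(W=1 | obs) = 1/4 / 3/8 = 2/3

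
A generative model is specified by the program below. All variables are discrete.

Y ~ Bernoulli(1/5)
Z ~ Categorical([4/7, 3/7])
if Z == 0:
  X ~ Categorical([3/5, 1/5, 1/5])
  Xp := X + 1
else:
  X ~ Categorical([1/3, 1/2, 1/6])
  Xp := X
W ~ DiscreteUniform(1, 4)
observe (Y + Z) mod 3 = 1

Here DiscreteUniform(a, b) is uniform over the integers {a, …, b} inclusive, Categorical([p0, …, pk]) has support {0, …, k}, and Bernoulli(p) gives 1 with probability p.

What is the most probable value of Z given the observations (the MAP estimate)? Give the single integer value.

argmax_v P(Z = v | obs) = 1

Enumerate traces; 24 have nonzero weight after conditioning:
  (Y=0, Z=1, X=0, W=1) weight 1/35
  (Y=0, Z=1, X=0, W=2) weight 1/35
  (Y=0, Z=1, X=0, W=3) weight 1/35
  (Y=0, Z=1, X=0, W=4) weight 1/35
  (Y=0, Z=1, X=1, W=1) weight 3/70
  (Y=0, Z=1, X=1, W=2) weight 3/70
  (Y=0, Z=1, X=1, W=3) weight 3/70
  (Y=0, Z=1, X=1, W=4) weight 3/70
  (Y=1, Z=0, X=0, W=1) weight 3/175
  … 15 more
Group by Z:
  weight(Z=0) = 4/35
  weight(Z=1) = 12/35
Total weight = 4/35 + 12/35 = 16/35
P(Z=0 | obs) = 4/35 / 16/35 = 1/4
P(Z=1 | obs) = 12/35 / 16/35 = 3/4
argmax = 1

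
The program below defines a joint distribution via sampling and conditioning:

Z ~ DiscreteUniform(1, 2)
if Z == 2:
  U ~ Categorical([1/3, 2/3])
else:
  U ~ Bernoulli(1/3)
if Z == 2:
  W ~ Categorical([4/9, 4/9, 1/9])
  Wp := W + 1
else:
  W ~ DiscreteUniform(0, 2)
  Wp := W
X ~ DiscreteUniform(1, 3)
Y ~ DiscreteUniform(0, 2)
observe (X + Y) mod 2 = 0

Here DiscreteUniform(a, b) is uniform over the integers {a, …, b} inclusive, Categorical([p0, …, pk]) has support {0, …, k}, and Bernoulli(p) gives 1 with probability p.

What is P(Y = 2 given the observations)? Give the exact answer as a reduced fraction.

Enumerate traces; 48 have nonzero weight after conditioning:
  (Z=1, U=0, W=0, X=1, Y=1) weight 1/81
  (Z=1, U=0, W=0, X=2, Y=0) weight 1/81
  (Z=1, U=0, W=0, X=2, Y=2) weight 1/81
  (Z=1, U=0, W=0, X=3, Y=1) weight 1/81
  (Z=1, U=0, W=1, X=1, Y=1) weight 1/81
  (Z=1, U=0, W=1, X=2, Y=0) weight 1/81
  (Z=1, U=0, W=1, X=2, Y=2) weight 1/81
  (Z=1, U=0, W=1, X=3, Y=1) weight 1/81
  … 40 more
Group by Y:
  weight(Y=0) = 1/9
  weight(Y=1) = 2/9
  weight(Y=2) = 1/9
Total weight = 1/9 + 2/9 + 1/9 = 4/9
P(Y=0 | obs) = 1/9 / 4/9 = 1/4
P(Y=1 | obs) = 2/9 / 4/9 = 1/2
P(Y=2 | obs) = 1/9 / 4/9 = 1/4

P(Y = 2 | obs) = 1/4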